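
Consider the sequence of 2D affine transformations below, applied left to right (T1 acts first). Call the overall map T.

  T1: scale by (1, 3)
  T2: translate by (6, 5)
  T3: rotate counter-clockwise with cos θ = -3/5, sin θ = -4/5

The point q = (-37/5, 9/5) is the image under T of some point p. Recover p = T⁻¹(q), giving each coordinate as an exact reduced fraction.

p = (-3, -4)

T1 = [1 0 0; 0 3 0; 0 0 1]
T2·T1 = [1 0 6; 0 3 5; 0 0 1]
T3·…·T1 = [-3/5 12/5 2/5; -4/5 -9/5 -39/5; 0 0 1]
det M = 3; M⁻¹ = [-3/5 -4/5 -6; 4/15 -1/5 -5/3; 0 0 1]
M⁻¹ · (-37/5, 9/5)ᵀ = (-3, -4)ᵀ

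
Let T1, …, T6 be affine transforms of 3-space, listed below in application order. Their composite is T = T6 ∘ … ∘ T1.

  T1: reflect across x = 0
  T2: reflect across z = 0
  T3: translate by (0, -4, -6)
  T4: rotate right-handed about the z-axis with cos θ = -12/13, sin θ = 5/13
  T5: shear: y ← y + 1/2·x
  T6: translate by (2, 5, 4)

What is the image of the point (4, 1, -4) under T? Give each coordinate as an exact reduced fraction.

T1 reflect across x = 0: (4, 1, -4) → (-4, 1, -4)
T2 reflect across z = 0: (-4, 1, -4) → (-4, 1, 4)
T3 translate by (0, -4, -6): (-4, 1, 4) → (-4, -3, -2)
T4 rotate right-handed about the z-axis with cos θ = -12/13, sin θ = 5/13: (-4, -3, -2) → (63/13, 16/13, -2)
T5 shear: y ← y + 1/2·x: (63/13, 16/13, -2) → (63/13, 95/26, -2)
T6 translate by (2, 5, 4): (63/13, 95/26, -2) → (89/13, 225/26, 2)

T(p) = (89/13, 225/26, 2)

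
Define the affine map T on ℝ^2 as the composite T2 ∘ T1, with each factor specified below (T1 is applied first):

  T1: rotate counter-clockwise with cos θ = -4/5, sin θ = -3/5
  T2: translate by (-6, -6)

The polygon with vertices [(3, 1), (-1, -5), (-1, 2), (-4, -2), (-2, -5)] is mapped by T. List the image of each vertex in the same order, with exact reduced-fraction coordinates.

T1 rotate counter-clockwise with cos θ = -4/5, sin θ = -3/5: (3, 1) → (-9/5, -13/5); (-1, -5) → (-11/5, 23/5); (-1, 2) → (2, -1); (-4, -2) → (2, 4); (-2, -5) → (-7/5, 26/5)
T2 translate by (-6, -6): (-9/5, -13/5) → (-39/5, -43/5); (-11/5, 23/5) → (-41/5, -7/5); (2, -1) → (-4, -7); (2, 4) → (-4, -2); (-7/5, 26/5) → (-37/5, -4/5)

image vertices: (-39/5, -43/5), (-41/5, -7/5), (-4, -7), (-4, -2), (-37/5, -4/5)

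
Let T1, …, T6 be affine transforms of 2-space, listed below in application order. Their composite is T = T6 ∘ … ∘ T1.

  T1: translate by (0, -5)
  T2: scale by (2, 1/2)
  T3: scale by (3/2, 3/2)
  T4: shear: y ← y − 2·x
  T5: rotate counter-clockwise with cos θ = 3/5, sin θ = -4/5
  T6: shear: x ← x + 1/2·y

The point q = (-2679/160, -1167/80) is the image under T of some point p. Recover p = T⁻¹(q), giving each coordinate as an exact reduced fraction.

p = (2, -3/4)

T1 = [1 0 0; 0 1 -5; 0 0 1]
T2·T1 = [2 0 0; 0 1/2 -5/2; 0 0 1]
T3·…·T1 = [3 0 0; 0 3/4 -15/4; 0 0 1]
T4·…·T1 = [3 0 0; -6 3/4 -15/4; 0 0 1]
T5·…·T1 = [-3 3/5 -3; -6 9/20 -9/4; 0 0 1]
T6·…·T1 = [-6 33/40 -33/8; -6 9/20 -9/4; 0 0 1]
det M = 9/4; M⁻¹ = [1/5 -11/30 0; 8/3 -8/3 5; 0 0 1]
M⁻¹ · (-2679/160, -1167/80)ᵀ = (2, -3/4)ᵀ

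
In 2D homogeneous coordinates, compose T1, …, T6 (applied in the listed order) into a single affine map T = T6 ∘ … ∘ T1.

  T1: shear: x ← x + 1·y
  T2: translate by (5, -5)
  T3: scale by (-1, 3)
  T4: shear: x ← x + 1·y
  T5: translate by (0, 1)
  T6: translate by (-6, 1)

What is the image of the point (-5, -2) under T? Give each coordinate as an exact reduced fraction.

T(p) = (-25, -19)

T1 shear: x ← x + 1·y: (-5, -2) → (-7, -2)
T2 translate by (5, -5): (-7, -2) → (-2, -7)
T3 scale by (-1, 3): (-2, -7) → (2, -21)
T4 shear: x ← x + 1·y: (2, -21) → (-19, -21)
T5 translate by (0, 1): (-19, -21) → (-19, -20)
T6 translate by (-6, 1): (-19, -20) → (-25, -19)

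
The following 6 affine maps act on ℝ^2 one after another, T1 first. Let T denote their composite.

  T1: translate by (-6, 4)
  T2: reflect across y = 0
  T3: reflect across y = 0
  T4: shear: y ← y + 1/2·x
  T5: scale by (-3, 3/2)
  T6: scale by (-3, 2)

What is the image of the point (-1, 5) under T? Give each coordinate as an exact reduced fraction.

T1 translate by (-6, 4): (-1, 5) → (-7, 9)
T2 reflect across y = 0: (-7, 9) → (-7, -9)
T3 reflect across y = 0: (-7, -9) → (-7, 9)
T4 shear: y ← y + 1/2·x: (-7, 9) → (-7, 11/2)
T5 scale by (-3, 3/2): (-7, 11/2) → (21, 33/4)
T6 scale by (-3, 2): (21, 33/4) → (-63, 33/2)

T(p) = (-63, 33/2)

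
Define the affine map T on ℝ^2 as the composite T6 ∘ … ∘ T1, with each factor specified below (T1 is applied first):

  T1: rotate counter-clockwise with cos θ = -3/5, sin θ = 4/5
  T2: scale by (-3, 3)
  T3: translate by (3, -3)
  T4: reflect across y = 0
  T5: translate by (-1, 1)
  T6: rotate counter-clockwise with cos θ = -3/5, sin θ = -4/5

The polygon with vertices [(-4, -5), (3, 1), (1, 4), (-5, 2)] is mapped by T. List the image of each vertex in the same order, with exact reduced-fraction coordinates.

T1 rotate counter-clockwise with cos θ = -3/5, sin θ = 4/5: (-4, -5) → (32/5, -1/5); (3, 1) → (-13/5, 9/5); (1, 4) → (-19/5, -8/5); (-5, 2) → (7/5, -26/5)
T2 scale by (-3, 3): (32/5, -1/5) → (-96/5, -3/5); (-13/5, 9/5) → (39/5, 27/5); (-19/5, -8/5) → (57/5, -24/5); (7/5, -26/5) → (-21/5, -78/5)
T3 translate by (3, -3): (-96/5, -3/5) → (-81/5, -18/5); (39/5, 27/5) → (54/5, 12/5); (57/5, -24/5) → (72/5, -39/5); (-21/5, -78/5) → (-6/5, -93/5)
T4 reflect across y = 0: (-81/5, -18/5) → (-81/5, 18/5); (54/5, 12/5) → (54/5, -12/5); (72/5, -39/5) → (72/5, 39/5); (-6/5, -93/5) → (-6/5, 93/5)
T5 translate by (-1, 1): (-81/5, 18/5) → (-86/5, 23/5); (54/5, -12/5) → (49/5, -7/5); (72/5, 39/5) → (67/5, 44/5); (-6/5, 93/5) → (-11/5, 98/5)
T6 rotate counter-clockwise with cos θ = -3/5, sin θ = -4/5: (-86/5, 23/5) → (14, 11); (49/5, -7/5) → (-7, -7); (67/5, 44/5) → (-1, -16); (-11/5, 98/5) → (17, -10)

image vertices: (14, 11), (-7, -7), (-1, -16), (17, -10)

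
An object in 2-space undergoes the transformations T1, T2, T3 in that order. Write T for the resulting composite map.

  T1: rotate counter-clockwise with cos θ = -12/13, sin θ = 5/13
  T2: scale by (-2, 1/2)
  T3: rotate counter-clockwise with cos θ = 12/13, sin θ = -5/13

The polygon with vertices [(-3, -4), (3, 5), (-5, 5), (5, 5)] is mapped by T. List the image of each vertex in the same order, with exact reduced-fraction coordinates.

T1 rotate counter-clockwise with cos θ = -12/13, sin θ = 5/13: (-3, -4) → (56/13, 33/13); (3, 5) → (-61/13, -45/13); (-5, 5) → (35/13, -85/13); (5, 5) → (-85/13, -35/13)
T2 scale by (-2, 1/2): (56/13, 33/13) → (-112/13, 33/26); (-61/13, -45/13) → (122/13, -45/26); (35/13, -85/13) → (-70/13, -85/26); (-85/13, -35/13) → (170/13, -35/26)
T3 rotate counter-clockwise with cos θ = 12/13, sin θ = -5/13: (-112/13, 33/26) → (-2523/338, 758/169); (122/13, -45/26) → (2703/338, -880/169); (-70/13, -85/26) → (-2105/338, -160/169); (170/13, -35/26) → (3905/338, -1060/169)

image vertices: (-2523/338, 758/169), (2703/338, -880/169), (-2105/338, -160/169), (3905/338, -1060/169)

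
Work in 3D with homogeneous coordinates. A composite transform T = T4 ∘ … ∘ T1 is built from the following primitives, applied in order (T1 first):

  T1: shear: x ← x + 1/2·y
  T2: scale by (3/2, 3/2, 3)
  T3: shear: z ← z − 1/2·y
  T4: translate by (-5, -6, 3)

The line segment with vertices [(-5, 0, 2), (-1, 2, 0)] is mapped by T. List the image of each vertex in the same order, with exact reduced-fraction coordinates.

T1 shear: x ← x + 1/2·y: (-5, 0, 2) → (-5, 0, 2); (-1, 2, 0) → (0, 2, 0)
T2 scale by (3/2, 3/2, 3): (-5, 0, 2) → (-15/2, 0, 6); (0, 2, 0) → (0, 3, 0)
T3 shear: z ← z − 1/2·y: (-15/2, 0, 6) → (-15/2, 0, 6); (0, 3, 0) → (0, 3, -3/2)
T4 translate by (-5, -6, 3): (-15/2, 0, 6) → (-25/2, -6, 9); (0, 3, -3/2) → (-5, -3, 3/2)

image vertices: (-25/2, -6, 9), (-5, -3, 3/2)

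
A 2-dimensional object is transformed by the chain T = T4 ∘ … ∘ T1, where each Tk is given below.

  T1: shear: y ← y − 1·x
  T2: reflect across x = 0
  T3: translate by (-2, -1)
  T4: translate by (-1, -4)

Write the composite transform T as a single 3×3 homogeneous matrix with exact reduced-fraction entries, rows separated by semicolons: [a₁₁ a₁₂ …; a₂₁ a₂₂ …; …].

T1 = [1 0 0; -1 1 0; 0 0 1]
T2·T1 = [-1 0 0; -1 1 0; 0 0 1]
T3·…·T1 = [-1 0 -2; -1 1 -1; 0 0 1]
T4·…·T1 = [-1 0 -3; -1 1 -5; 0 0 1]

T = [-1 0 -3; -1 1 -5; 0 0 1]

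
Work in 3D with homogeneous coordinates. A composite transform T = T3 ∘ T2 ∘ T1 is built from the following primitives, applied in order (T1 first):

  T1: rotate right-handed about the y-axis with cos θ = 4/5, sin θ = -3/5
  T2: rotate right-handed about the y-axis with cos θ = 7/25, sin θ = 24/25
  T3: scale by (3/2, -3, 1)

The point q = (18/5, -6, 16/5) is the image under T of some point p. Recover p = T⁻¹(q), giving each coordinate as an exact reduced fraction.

p = (0, 2, 4)

T1 = [4/5 0 -3/5 0; 0 1 0 0; 3/5 0 4/5 0; 0 0 0 1]
T2·T1 = [4/5 0 3/5 0; 0 1 0 0; -3/5 0 4/5 0; 0 0 0 1]
T3·…·T1 = [6/5 0 9/10 0; 0 -3 0 0; -3/5 0 4/5 0; 0 0 0 1]
det M = -9/2; M⁻¹ = [8/15 0 -3/5 0; 0 -1/3 0 0; 2/5 0 4/5 0; 0 0 0 1]
M⁻¹ · (18/5, -6, 16/5)ᵀ = (0, 2, 4)ᵀ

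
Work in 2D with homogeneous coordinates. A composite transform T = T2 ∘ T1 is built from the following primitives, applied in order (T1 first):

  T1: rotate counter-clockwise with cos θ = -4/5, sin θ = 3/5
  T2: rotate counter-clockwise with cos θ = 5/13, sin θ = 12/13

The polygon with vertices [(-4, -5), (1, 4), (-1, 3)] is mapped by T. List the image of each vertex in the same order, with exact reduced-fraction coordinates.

T1 rotate counter-clockwise with cos θ = -4/5, sin θ = 3/5: (-4, -5) → (31/5, 8/5); (1, 4) → (-16/5, -13/5); (-1, 3) → (-1, -3)
T2 rotate counter-clockwise with cos θ = 5/13, sin θ = 12/13: (31/5, 8/5) → (59/65, 412/65); (-16/5, -13/5) → (76/65, -257/65); (-1, -3) → (31/13, -27/13)

image vertices: (59/65, 412/65), (76/65, -257/65), (31/13, -27/13)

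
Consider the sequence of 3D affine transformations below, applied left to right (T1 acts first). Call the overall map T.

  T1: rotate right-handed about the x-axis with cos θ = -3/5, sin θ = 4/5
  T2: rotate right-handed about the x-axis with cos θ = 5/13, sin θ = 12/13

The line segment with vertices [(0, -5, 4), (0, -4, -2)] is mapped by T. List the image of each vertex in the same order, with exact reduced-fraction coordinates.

T1 rotate right-handed about the x-axis with cos θ = -3/5, sin θ = 4/5: (0, -5, 4) → (0, -1/5, -32/5); (0, -4, -2) → (0, 4, -2)
T2 rotate right-handed about the x-axis with cos θ = 5/13, sin θ = 12/13: (0, -1/5, -32/5) → (0, 379/65, -172/65); (0, 4, -2) → (0, 44/13, 38/13)

image vertices: (0, 379/65, -172/65), (0, 44/13, 38/13)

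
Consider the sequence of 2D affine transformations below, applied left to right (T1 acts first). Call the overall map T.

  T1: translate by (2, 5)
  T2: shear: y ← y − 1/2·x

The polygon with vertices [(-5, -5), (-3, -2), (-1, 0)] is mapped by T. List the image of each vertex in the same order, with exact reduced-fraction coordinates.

T1 translate by (2, 5): (-5, -5) → (-3, 0); (-3, -2) → (-1, 3); (-1, 0) → (1, 5)
T2 shear: y ← y − 1/2·x: (-3, 0) → (-3, 3/2); (-1, 3) → (-1, 7/2); (1, 5) → (1, 9/2)

image vertices: (-3, 3/2), (-1, 7/2), (1, 9/2)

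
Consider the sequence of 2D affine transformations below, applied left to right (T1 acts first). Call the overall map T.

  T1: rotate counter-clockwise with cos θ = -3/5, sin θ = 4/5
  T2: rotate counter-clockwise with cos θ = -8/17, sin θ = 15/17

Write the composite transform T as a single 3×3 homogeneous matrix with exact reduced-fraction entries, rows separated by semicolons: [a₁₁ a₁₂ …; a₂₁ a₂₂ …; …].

T = [-36/85 77/85 0; -77/85 -36/85 0; 0 0 1]

T1 = [-3/5 -4/5 0; 4/5 -3/5 0; 0 0 1]
T2·T1 = [-36/85 77/85 0; -77/85 -36/85 0; 0 0 1]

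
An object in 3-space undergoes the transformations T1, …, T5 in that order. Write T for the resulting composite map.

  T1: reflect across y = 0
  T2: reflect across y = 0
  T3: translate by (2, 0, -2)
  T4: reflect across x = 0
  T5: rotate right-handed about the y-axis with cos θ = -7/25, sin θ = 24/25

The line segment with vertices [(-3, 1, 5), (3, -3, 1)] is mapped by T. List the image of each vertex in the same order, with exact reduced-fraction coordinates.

image vertices: (13/5, 1, -9/5), (11/25, -3, 127/25)

T1 reflect across y = 0: (-3, 1, 5) → (-3, -1, 5); (3, -3, 1) → (3, 3, 1)
T2 reflect across y = 0: (-3, -1, 5) → (-3, 1, 5); (3, 3, 1) → (3, -3, 1)
T3 translate by (2, 0, -2): (-3, 1, 5) → (-1, 1, 3); (3, -3, 1) → (5, -3, -1)
T4 reflect across x = 0: (-1, 1, 3) → (1, 1, 3); (5, -3, -1) → (-5, -3, -1)
T5 rotate right-handed about the y-axis with cos θ = -7/25, sin θ = 24/25: (1, 1, 3) → (13/5, 1, -9/5); (-5, -3, -1) → (11/25, -3, 127/25)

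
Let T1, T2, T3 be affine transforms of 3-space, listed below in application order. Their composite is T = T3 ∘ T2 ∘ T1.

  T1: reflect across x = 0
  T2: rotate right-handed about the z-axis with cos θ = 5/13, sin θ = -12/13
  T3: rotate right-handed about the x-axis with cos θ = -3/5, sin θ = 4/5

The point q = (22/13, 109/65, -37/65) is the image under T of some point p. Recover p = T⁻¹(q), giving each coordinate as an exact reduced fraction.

T1 = [-1 0 0 0; 0 1 0 0; 0 0 1 0; 0 0 0 1]
T2·T1 = [-5/13 12/13 0 0; 12/13 5/13 0 0; 0 0 1 0; 0 0 0 1]
T3·…·T1 = [-5/13 12/13 0 0; -36/65 -3/13 -4/5 0; 48/65 4/13 -3/5 0; 0 0 0 1]
det M = -1; M⁻¹ = [-5/13 -36/65 48/65 0; 12/13 -3/13 4/13 0; 0 -4/5 -3/5 0; 0 0 0 1]
M⁻¹ · (22/13, 109/65, -37/65)ᵀ = (-2, 1, -1)ᵀ

p = (-2, 1, -1)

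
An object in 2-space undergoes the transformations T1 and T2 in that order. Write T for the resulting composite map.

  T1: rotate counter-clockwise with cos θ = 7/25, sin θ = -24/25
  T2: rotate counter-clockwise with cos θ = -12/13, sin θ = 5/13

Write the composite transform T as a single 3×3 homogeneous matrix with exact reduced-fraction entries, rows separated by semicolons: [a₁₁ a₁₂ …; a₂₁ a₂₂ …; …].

T1 = [7/25 24/25 0; -24/25 7/25 0; 0 0 1]
T2·T1 = [36/325 -323/325 0; 323/325 36/325 0; 0 0 1]

T = [36/325 -323/325 0; 323/325 36/325 0; 0 0 1]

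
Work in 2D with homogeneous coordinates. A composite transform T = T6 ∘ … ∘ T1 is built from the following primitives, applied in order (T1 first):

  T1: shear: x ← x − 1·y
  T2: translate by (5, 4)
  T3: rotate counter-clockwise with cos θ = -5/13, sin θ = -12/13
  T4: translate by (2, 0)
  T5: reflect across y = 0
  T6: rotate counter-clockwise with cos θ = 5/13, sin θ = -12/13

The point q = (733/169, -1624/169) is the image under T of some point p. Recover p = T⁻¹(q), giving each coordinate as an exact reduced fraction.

T1 = [1 -1 0; 0 1 0; 0 0 1]
T2·T1 = [1 -1 5; 0 1 4; 0 0 1]
T3·…·T1 = [-5/13 17/13 23/13; -12/13 7/13 -80/13; 0 0 1]
T4·…·T1 = [-5/13 17/13 49/13; -12/13 7/13 -80/13; 0 0 1]
T5·…·T1 = [-5/13 17/13 49/13; 12/13 -7/13 80/13; 0 0 1]
T6·…·T1 = [119/169 1/169 1205/169; 120/169 -239/169 -188/169; 0 0 1]
det M = -1; M⁻¹ = [239/169 1/169 -131/13; 120/169 -119/169 -76/13; 0 0 1]
M⁻¹ · (733/169, -1624/169)ᵀ = (-4, 4)ᵀ

p = (-4, 4)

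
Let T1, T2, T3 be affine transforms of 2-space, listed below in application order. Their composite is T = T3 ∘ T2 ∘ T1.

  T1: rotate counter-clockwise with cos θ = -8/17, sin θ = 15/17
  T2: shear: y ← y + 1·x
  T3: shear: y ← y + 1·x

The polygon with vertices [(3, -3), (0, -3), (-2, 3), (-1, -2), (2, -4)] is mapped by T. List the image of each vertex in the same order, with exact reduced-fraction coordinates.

image vertices: (21/17, 111/17), (45/17, 114/17), (-29/17, -112/17), (38/17, 77/17), (44/17, 150/17)

T1 rotate counter-clockwise with cos θ = -8/17, sin θ = 15/17: (3, -3) → (21/17, 69/17); (0, -3) → (45/17, 24/17); (-2, 3) → (-29/17, -54/17); (-1, -2) → (38/17, 1/17); (2, -4) → (44/17, 62/17)
T2 shear: y ← y + 1·x: (21/17, 69/17) → (21/17, 90/17); (45/17, 24/17) → (45/17, 69/17); (-29/17, -54/17) → (-29/17, -83/17); (38/17, 1/17) → (38/17, 39/17); (44/17, 62/17) → (44/17, 106/17)
T3 shear: y ← y + 1·x: (21/17, 90/17) → (21/17, 111/17); (45/17, 69/17) → (45/17, 114/17); (-29/17, -83/17) → (-29/17, -112/17); (38/17, 39/17) → (38/17, 77/17); (44/17, 106/17) → (44/17, 150/17)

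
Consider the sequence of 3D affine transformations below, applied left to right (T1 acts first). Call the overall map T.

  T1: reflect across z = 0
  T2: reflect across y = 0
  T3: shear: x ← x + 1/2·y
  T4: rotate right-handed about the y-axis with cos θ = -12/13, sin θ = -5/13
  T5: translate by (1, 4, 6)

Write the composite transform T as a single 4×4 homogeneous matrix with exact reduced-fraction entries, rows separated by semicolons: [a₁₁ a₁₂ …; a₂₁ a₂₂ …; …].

T1 = [1 0 0 0; 0 1 0 0; 0 0 -1 0; 0 0 0 1]
T2·T1 = [1 0 0 0; 0 -1 0 0; 0 0 -1 0; 0 0 0 1]
T3·…·T1 = [1 -1/2 0 0; 0 -1 0 0; 0 0 -1 0; 0 0 0 1]
T4·…·T1 = [-12/13 6/13 5/13 0; 0 -1 0 0; 5/13 -5/26 12/13 0; 0 0 0 1]
T5·…·T1 = [-12/13 6/13 5/13 1; 0 -1 0 4; 5/13 -5/26 12/13 6; 0 0 0 1]

T = [-12/13 6/13 5/13 1; 0 -1 0 4; 5/13 -5/26 12/13 6; 0 0 0 1]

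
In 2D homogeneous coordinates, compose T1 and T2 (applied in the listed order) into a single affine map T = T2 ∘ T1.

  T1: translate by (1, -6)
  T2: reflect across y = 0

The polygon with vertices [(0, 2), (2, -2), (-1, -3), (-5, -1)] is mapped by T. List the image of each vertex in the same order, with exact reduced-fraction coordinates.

image vertices: (1, 4), (3, 8), (0, 9), (-4, 7)

T1 translate by (1, -6): (0, 2) → (1, -4); (2, -2) → (3, -8); (-1, -3) → (0, -9); (-5, -1) → (-4, -7)
T2 reflect across y = 0: (1, -4) → (1, 4); (3, -8) → (3, 8); (0, -9) → (0, 9); (-4, -7) → (-4, 7)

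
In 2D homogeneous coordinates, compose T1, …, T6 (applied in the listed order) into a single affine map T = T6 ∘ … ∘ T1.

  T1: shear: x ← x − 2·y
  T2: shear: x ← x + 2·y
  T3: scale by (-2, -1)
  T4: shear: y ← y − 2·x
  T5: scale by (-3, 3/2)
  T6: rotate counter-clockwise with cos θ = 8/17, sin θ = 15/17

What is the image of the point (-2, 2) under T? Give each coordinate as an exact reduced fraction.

T(p) = (129/17, -300/17)

T1 shear: x ← x − 2·y: (-2, 2) → (-6, 2)
T2 shear: x ← x + 2·y: (-6, 2) → (-2, 2)
T3 scale by (-2, -1): (-2, 2) → (4, -2)
T4 shear: y ← y − 2·x: (4, -2) → (4, -10)
T5 scale by (-3, 3/2): (4, -10) → (-12, -15)
T6 rotate counter-clockwise with cos θ = 8/17, sin θ = 15/17: (-12, -15) → (129/17, -300/17)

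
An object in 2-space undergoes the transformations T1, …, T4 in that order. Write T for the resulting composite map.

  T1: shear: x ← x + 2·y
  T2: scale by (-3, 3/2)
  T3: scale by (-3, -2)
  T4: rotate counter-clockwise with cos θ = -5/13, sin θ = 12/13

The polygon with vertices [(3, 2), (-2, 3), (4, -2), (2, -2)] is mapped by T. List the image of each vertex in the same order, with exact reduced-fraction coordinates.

image vertices: (-243/13, 786/13), (-72/13, 477/13), (-72/13, -30/13), (18/13, -246/13)

T1 shear: x ← x + 2·y: (3, 2) → (7, 2); (-2, 3) → (4, 3); (4, -2) → (0, -2); (2, -2) → (-2, -2)
T2 scale by (-3, 3/2): (7, 2) → (-21, 3); (4, 3) → (-12, 9/2); (0, -2) → (0, -3); (-2, -2) → (6, -3)
T3 scale by (-3, -2): (-21, 3) → (63, -6); (-12, 9/2) → (36, -9); (0, -3) → (0, 6); (6, -3) → (-18, 6)
T4 rotate counter-clockwise with cos θ = -5/13, sin θ = 12/13: (63, -6) → (-243/13, 786/13); (36, -9) → (-72/13, 477/13); (0, 6) → (-72/13, -30/13); (-18, 6) → (18/13, -246/13)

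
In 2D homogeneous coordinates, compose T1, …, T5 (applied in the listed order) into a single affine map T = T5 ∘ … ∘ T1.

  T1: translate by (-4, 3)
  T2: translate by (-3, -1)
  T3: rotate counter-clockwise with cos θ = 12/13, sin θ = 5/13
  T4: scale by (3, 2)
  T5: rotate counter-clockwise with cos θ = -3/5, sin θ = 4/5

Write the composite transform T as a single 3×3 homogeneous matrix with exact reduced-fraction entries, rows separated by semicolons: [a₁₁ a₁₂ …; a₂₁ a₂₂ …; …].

T = [-148/65 -51/65 934/65; 114/65 -132/65 -1062/65; 0 0 1]

T1 = [1 0 -4; 0 1 3; 0 0 1]
T2·T1 = [1 0 -7; 0 1 2; 0 0 1]
T3·…·T1 = [12/13 -5/13 -94/13; 5/13 12/13 -11/13; 0 0 1]
T4·…·T1 = [36/13 -15/13 -282/13; 10/13 24/13 -22/13; 0 0 1]
T5·…·T1 = [-148/65 -51/65 934/65; 114/65 -132/65 -1062/65; 0 0 1]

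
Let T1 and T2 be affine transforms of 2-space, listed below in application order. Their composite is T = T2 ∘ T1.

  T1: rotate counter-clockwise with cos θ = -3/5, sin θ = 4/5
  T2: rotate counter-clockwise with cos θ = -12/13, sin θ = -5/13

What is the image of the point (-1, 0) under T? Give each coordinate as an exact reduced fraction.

T1 rotate counter-clockwise with cos θ = -3/5, sin θ = 4/5: (-1, 0) → (3/5, -4/5)
T2 rotate counter-clockwise with cos θ = -12/13, sin θ = -5/13: (3/5, -4/5) → (-56/65, 33/65)

T(p) = (-56/65, 33/65)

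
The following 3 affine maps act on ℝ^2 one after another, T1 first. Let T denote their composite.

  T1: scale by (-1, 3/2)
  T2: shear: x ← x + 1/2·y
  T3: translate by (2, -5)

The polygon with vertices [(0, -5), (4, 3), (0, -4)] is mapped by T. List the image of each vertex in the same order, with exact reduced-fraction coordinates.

T1 scale by (-1, 3/2): (0, -5) → (0, -15/2); (4, 3) → (-4, 9/2); (0, -4) → (0, -6)
T2 shear: x ← x + 1/2·y: (0, -15/2) → (-15/4, -15/2); (-4, 9/2) → (-7/4, 9/2); (0, -6) → (-3, -6)
T3 translate by (2, -5): (-15/4, -15/2) → (-7/4, -25/2); (-7/4, 9/2) → (1/4, -1/2); (-3, -6) → (-1, -11)

image vertices: (-7/4, -25/2), (1/4, -1/2), (-1, -11)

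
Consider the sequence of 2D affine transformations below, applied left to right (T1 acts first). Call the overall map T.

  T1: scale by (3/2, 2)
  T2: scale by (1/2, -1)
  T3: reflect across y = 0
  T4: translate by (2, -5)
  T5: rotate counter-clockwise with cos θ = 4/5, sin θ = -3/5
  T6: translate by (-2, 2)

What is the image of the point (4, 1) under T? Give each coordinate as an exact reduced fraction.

T1 scale by (3/2, 2): (4, 1) → (6, 2)
T2 scale by (1/2, -1): (6, 2) → (3, -2)
T3 reflect across y = 0: (3, -2) → (3, 2)
T4 translate by (2, -5): (3, 2) → (5, -3)
T5 rotate counter-clockwise with cos θ = 4/5, sin θ = -3/5: (5, -3) → (11/5, -27/5)
T6 translate by (-2, 2): (11/5, -27/5) → (1/5, -17/5)

T(p) = (1/5, -17/5)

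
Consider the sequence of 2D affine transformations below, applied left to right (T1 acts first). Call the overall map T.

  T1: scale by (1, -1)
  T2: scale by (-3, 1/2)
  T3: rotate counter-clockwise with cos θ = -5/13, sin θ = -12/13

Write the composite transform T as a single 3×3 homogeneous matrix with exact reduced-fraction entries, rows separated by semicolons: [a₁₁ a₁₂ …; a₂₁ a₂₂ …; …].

T1 = [1 0 0; 0 -1 0; 0 0 1]
T2·T1 = [-3 0 0; 0 -1/2 0; 0 0 1]
T3·…·T1 = [15/13 -6/13 0; 36/13 5/26 0; 0 0 1]

T = [15/13 -6/13 0; 36/13 5/26 0; 0 0 1]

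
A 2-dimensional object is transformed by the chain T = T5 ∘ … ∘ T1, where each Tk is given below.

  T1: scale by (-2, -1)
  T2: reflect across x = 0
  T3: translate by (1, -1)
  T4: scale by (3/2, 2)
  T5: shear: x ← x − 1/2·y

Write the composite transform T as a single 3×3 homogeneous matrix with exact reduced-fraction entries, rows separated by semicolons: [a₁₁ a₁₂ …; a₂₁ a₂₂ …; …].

T1 = [-2 0 0; 0 -1 0; 0 0 1]
T2·T1 = [2 0 0; 0 -1 0; 0 0 1]
T3·…·T1 = [2 0 1; 0 -1 -1; 0 0 1]
T4·…·T1 = [3 0 3/2; 0 -2 -2; 0 0 1]
T5·…·T1 = [3 1 5/2; 0 -2 -2; 0 0 1]

T = [3 1 5/2; 0 -2 -2; 0 0 1]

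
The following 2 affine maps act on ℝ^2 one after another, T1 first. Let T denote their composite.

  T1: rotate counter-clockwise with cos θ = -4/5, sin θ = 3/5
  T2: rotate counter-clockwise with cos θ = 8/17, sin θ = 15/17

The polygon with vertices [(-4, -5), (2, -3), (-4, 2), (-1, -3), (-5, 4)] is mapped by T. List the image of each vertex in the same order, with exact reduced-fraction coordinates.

T1 rotate counter-clockwise with cos θ = -4/5, sin θ = 3/5: (-4, -5) → (31/5, 8/5); (2, -3) → (1/5, 18/5); (-4, 2) → (2, -4); (-1, -3) → (13/5, 9/5); (-5, 4) → (8/5, -31/5)
T2 rotate counter-clockwise with cos θ = 8/17, sin θ = 15/17: (31/5, 8/5) → (128/85, 529/85); (1/5, 18/5) → (-262/85, 159/85); (2, -4) → (76/17, -2/17); (13/5, 9/5) → (-31/85, 267/85); (8/5, -31/5) → (529/85, -128/85)

image vertices: (128/85, 529/85), (-262/85, 159/85), (76/17, -2/17), (-31/85, 267/85), (529/85, -128/85)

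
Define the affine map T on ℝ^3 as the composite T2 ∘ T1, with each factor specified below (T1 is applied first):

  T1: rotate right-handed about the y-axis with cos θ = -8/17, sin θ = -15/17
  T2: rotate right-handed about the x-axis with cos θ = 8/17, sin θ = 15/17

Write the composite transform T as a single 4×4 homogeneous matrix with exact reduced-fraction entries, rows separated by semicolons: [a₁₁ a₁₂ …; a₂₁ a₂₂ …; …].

T1 = [-8/17 0 -15/17 0; 0 1 0 0; 15/17 0 -8/17 0; 0 0 0 1]
T2·T1 = [-8/17 0 -15/17 0; -225/289 8/17 120/289 0; 120/289 15/17 -64/289 0; 0 0 0 1]

T = [-8/17 0 -15/17 0; -225/289 8/17 120/289 0; 120/289 15/17 -64/289 0; 0 0 0 1]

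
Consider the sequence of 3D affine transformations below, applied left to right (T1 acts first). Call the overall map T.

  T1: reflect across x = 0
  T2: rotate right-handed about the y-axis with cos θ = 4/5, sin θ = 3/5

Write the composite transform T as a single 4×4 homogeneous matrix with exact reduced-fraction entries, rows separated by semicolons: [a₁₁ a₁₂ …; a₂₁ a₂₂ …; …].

T = [-4/5 0 3/5 0; 0 1 0 0; 3/5 0 4/5 0; 0 0 0 1]

T1 = [-1 0 0 0; 0 1 0 0; 0 0 1 0; 0 0 0 1]
T2·T1 = [-4/5 0 3/5 0; 0 1 0 0; 3/5 0 4/5 0; 0 0 0 1]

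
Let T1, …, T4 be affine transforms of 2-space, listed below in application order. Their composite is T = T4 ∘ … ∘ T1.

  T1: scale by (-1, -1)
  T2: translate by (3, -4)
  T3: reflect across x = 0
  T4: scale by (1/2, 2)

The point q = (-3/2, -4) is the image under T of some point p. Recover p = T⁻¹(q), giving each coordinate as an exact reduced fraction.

T1 = [-1 0 0; 0 -1 0; 0 0 1]
T2·T1 = [-1 0 3; 0 -1 -4; 0 0 1]
T3·…·T1 = [1 0 -3; 0 -1 -4; 0 0 1]
T4·…·T1 = [1/2 0 -3/2; 0 -2 -8; 0 0 1]
det M = -1; M⁻¹ = [2 0 3; 0 -1/2 -4; 0 0 1]
M⁻¹ · (-3/2, -4)ᵀ = (0, -2)ᵀ

p = (0, -2)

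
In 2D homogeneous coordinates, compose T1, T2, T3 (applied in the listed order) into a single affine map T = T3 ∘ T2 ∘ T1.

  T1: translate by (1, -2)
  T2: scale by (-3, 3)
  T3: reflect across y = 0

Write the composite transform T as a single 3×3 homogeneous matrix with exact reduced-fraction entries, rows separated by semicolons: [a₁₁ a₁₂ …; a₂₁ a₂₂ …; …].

T = [-3 0 -3; 0 -3 6; 0 0 1]

T1 = [1 0 1; 0 1 -2; 0 0 1]
T2·T1 = [-3 0 -3; 0 3 -6; 0 0 1]
T3·…·T1 = [-3 0 -3; 0 -3 6; 0 0 1]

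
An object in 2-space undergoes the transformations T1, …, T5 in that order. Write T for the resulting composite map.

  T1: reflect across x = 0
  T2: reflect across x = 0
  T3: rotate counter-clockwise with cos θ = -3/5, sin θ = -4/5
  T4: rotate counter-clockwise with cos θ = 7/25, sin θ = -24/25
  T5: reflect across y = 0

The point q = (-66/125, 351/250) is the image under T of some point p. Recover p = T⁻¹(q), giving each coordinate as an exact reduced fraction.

T1 = [-1 0 0; 0 1 0; 0 0 1]
T2·T1 = [1 0 0; 0 1 0; 0 0 1]
T3·…·T1 = [-3/5 4/5 0; -4/5 -3/5 0; 0 0 1]
T4·…·T1 = [-117/125 -44/125 0; 44/125 -117/125 0; 0 0 1]
T5·…·T1 = [-117/125 -44/125 0; -44/125 117/125 0; 0 0 1]
det M = -1; M⁻¹ = [-117/125 -44/125 0; -44/125 117/125 0; 0 0 1]
M⁻¹ · (-66/125, 351/250)ᵀ = (0, 3/2)ᵀ

p = (0, 3/2)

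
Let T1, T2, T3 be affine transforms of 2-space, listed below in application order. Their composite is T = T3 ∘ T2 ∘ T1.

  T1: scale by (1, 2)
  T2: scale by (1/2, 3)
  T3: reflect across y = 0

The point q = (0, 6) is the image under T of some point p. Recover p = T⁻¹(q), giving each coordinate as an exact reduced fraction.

p = (0, -1)

T1 = [1 0 0; 0 2 0; 0 0 1]
T2·T1 = [1/2 0 0; 0 6 0; 0 0 1]
T3·…·T1 = [1/2 0 0; 0 -6 0; 0 0 1]
det M = -3; M⁻¹ = [2 0 0; 0 -1/6 0; 0 0 1]
M⁻¹ · (0, 6)ᵀ = (0, -1)ᵀ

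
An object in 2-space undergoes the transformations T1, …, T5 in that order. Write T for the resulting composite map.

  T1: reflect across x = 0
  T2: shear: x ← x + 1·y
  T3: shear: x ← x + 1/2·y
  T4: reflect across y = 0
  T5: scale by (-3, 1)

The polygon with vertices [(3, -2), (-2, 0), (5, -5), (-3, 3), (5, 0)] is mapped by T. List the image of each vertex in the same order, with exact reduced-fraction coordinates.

T1 reflect across x = 0: (3, -2) → (-3, -2); (-2, 0) → (2, 0); (5, -5) → (-5, -5); (-3, 3) → (3, 3); (5, 0) → (-5, 0)
T2 shear: x ← x + 1·y: (-3, -2) → (-5, -2); (2, 0) → (2, 0); (-5, -5) → (-10, -5); (3, 3) → (6, 3); (-5, 0) → (-5, 0)
T3 shear: x ← x + 1/2·y: (-5, -2) → (-6, -2); (2, 0) → (2, 0); (-10, -5) → (-25/2, -5); (6, 3) → (15/2, 3); (-5, 0) → (-5, 0)
T4 reflect across y = 0: (-6, -2) → (-6, 2); (2, 0) → (2, 0); (-25/2, -5) → (-25/2, 5); (15/2, 3) → (15/2, -3); (-5, 0) → (-5, 0)
T5 scale by (-3, 1): (-6, 2) → (18, 2); (2, 0) → (-6, 0); (-25/2, 5) → (75/2, 5); (15/2, -3) → (-45/2, -3); (-5, 0) → (15, 0)

image vertices: (18, 2), (-6, 0), (75/2, 5), (-45/2, -3), (15, 0)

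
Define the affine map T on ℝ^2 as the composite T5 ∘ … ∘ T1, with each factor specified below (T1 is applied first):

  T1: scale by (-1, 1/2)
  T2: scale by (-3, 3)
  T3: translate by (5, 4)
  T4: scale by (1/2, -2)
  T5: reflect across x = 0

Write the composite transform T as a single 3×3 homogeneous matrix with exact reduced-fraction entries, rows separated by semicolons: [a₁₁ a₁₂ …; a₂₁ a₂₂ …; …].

T = [-3/2 0 -5/2; 0 -3 -8; 0 0 1]

T1 = [-1 0 0; 0 1/2 0; 0 0 1]
T2·T1 = [3 0 0; 0 3/2 0; 0 0 1]
T3·…·T1 = [3 0 5; 0 3/2 4; 0 0 1]
T4·…·T1 = [3/2 0 5/2; 0 -3 -8; 0 0 1]
T5·…·T1 = [-3/2 0 -5/2; 0 -3 -8; 0 0 1]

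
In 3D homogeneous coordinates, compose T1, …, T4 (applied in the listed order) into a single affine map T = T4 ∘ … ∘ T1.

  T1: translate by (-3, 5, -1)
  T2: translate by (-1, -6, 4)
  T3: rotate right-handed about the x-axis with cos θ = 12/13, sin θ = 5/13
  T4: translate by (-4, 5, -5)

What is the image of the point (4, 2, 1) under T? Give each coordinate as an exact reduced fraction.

T1 translate by (-3, 5, -1): (4, 2, 1) → (1, 7, 0)
T2 translate by (-1, -6, 4): (1, 7, 0) → (0, 1, 4)
T3 rotate right-handed about the x-axis with cos θ = 12/13, sin θ = 5/13: (0, 1, 4) → (0, -8/13, 53/13)
T4 translate by (-4, 5, -5): (0, -8/13, 53/13) → (-4, 57/13, -12/13)

T(p) = (-4, 57/13, -12/13)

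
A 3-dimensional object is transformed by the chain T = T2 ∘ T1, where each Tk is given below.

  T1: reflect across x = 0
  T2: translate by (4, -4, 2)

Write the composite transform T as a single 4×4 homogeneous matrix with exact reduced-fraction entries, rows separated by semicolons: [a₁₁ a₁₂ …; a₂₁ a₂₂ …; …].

T = [-1 0 0 4; 0 1 0 -4; 0 0 1 2; 0 0 0 1]

T1 = [-1 0 0 0; 0 1 0 0; 0 0 1 0; 0 0 0 1]
T2·T1 = [-1 0 0 4; 0 1 0 -4; 0 0 1 2; 0 0 0 1]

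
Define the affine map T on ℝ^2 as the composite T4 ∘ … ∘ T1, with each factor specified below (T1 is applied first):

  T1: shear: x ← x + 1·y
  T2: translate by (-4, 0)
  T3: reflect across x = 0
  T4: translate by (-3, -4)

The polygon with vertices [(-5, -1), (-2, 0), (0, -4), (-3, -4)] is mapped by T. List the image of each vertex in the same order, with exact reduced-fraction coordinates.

image vertices: (7, -5), (3, -4), (5, -8), (8, -8)

T1 shear: x ← x + 1·y: (-5, -1) → (-6, -1); (-2, 0) → (-2, 0); (0, -4) → (-4, -4); (-3, -4) → (-7, -4)
T2 translate by (-4, 0): (-6, -1) → (-10, -1); (-2, 0) → (-6, 0); (-4, -4) → (-8, -4); (-7, -4) → (-11, -4)
T3 reflect across x = 0: (-10, -1) → (10, -1); (-6, 0) → (6, 0); (-8, -4) → (8, -4); (-11, -4) → (11, -4)
T4 translate by (-3, -4): (10, -1) → (7, -5); (6, 0) → (3, -4); (8, -4) → (5, -8); (11, -4) → (8, -8)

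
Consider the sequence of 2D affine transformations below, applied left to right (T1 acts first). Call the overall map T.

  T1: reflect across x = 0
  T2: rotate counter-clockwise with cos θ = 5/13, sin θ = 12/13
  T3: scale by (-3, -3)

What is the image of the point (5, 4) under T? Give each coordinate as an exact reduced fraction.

T1 reflect across x = 0: (5, 4) → (-5, 4)
T2 rotate counter-clockwise with cos θ = 5/13, sin θ = 12/13: (-5, 4) → (-73/13, -40/13)
T3 scale by (-3, -3): (-73/13, -40/13) → (219/13, 120/13)

T(p) = (219/13, 120/13)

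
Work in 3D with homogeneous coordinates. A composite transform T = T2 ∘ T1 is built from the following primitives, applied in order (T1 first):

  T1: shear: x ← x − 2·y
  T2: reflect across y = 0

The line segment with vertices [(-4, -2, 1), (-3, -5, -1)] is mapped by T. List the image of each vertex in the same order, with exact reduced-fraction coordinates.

T1 shear: x ← x − 2·y: (-4, -2, 1) → (0, -2, 1); (-3, -5, -1) → (7, -5, -1)
T2 reflect across y = 0: (0, -2, 1) → (0, 2, 1); (7, -5, -1) → (7, 5, -1)

image vertices: (0, 2, 1), (7, 5, -1)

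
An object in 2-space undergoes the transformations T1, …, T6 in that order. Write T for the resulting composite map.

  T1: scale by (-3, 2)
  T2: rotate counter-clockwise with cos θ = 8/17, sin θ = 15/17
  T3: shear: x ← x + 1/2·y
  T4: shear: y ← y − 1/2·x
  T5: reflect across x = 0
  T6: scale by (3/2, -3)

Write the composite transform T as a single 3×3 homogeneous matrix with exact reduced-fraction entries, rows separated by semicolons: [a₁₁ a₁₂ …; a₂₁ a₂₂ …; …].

T = [279/68 33/17 0; 261/68 -81/17 0; 0 0 1]

T1 = [-3 0 0; 0 2 0; 0 0 1]
T2·T1 = [-24/17 -30/17 0; -45/17 16/17 0; 0 0 1]
T3·…·T1 = [-93/34 -22/17 0; -45/17 16/17 0; 0 0 1]
T4·…·T1 = [-93/34 -22/17 0; -87/68 27/17 0; 0 0 1]
T5·…·T1 = [93/34 22/17 0; -87/68 27/17 0; 0 0 1]
T6·…·T1 = [279/68 33/17 0; 261/68 -81/17 0; 0 0 1]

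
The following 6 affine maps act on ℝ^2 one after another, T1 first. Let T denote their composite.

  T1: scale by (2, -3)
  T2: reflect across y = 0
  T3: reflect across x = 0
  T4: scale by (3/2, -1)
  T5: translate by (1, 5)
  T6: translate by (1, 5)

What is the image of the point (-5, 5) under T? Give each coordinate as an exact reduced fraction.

T1 scale by (2, -3): (-5, 5) → (-10, -15)
T2 reflect across y = 0: (-10, -15) → (-10, 15)
T3 reflect across x = 0: (-10, 15) → (10, 15)
T4 scale by (3/2, -1): (10, 15) → (15, -15)
T5 translate by (1, 5): (15, -15) → (16, -10)
T6 translate by (1, 5): (16, -10) → (17, -5)

T(p) = (17, -5)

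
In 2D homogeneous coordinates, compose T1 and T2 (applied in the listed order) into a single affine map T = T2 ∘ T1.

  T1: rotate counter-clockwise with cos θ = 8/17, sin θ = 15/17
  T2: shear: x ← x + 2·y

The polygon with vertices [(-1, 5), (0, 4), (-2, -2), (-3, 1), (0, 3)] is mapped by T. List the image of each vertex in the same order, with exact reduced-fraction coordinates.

T1 rotate counter-clockwise with cos θ = 8/17, sin θ = 15/17: (-1, 5) → (-83/17, 25/17); (0, 4) → (-60/17, 32/17); (-2, -2) → (14/17, -46/17); (-3, 1) → (-39/17, -37/17); (0, 3) → (-45/17, 24/17)
T2 shear: x ← x + 2·y: (-83/17, 25/17) → (-33/17, 25/17); (-60/17, 32/17) → (4/17, 32/17); (14/17, -46/17) → (-78/17, -46/17); (-39/17, -37/17) → (-113/17, -37/17); (-45/17, 24/17) → (3/17, 24/17)

image vertices: (-33/17, 25/17), (4/17, 32/17), (-78/17, -46/17), (-113/17, -37/17), (3/17, 24/17)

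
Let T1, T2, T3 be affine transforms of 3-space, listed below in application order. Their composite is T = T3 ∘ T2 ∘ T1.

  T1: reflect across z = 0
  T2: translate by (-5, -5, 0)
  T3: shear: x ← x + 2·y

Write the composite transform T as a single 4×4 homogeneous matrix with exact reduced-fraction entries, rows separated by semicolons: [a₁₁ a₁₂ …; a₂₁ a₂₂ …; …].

T = [1 2 0 -15; 0 1 0 -5; 0 0 -1 0; 0 0 0 1]

T1 = [1 0 0 0; 0 1 0 0; 0 0 -1 0; 0 0 0 1]
T2·T1 = [1 0 0 -5; 0 1 0 -5; 0 0 -1 0; 0 0 0 1]
T3·…·T1 = [1 2 0 -15; 0 1 0 -5; 0 0 -1 0; 0 0 0 1]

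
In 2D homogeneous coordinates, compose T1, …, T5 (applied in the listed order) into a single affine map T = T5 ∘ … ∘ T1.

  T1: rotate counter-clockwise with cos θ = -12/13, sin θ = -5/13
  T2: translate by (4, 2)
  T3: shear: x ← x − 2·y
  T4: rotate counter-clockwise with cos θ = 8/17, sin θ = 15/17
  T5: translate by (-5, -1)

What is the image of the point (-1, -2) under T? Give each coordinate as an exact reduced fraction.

T1 rotate counter-clockwise with cos θ = -12/13, sin θ = -5/13: (-1, -2) → (2/13, 29/13)
T2 translate by (4, 2): (2/13, 29/13) → (54/13, 55/13)
T3 shear: x ← x − 2·y: (54/13, 55/13) → (-56/13, 55/13)
T4 rotate counter-clockwise with cos θ = 8/17, sin θ = 15/17: (-56/13, 55/13) → (-1273/221, -400/221)
T5 translate by (-5, -1): (-1273/221, -400/221) → (-2378/221, -621/221)

T(p) = (-2378/221, -621/221)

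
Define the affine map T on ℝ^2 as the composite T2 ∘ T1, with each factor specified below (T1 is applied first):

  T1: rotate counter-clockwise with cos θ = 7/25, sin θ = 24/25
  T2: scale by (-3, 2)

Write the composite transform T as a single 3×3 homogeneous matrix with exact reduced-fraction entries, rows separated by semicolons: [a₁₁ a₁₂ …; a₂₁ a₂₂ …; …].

T = [-21/25 72/25 0; 48/25 14/25 0; 0 0 1]

T1 = [7/25 -24/25 0; 24/25 7/25 0; 0 0 1]
T2·T1 = [-21/25 72/25 0; 48/25 14/25 0; 0 0 1]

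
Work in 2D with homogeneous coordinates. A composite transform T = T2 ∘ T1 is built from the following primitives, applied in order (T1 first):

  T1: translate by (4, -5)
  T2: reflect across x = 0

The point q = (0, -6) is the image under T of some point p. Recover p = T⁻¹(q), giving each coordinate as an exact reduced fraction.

T1 = [1 0 4; 0 1 -5; 0 0 1]
T2·T1 = [-1 0 -4; 0 1 -5; 0 0 1]
det M = -1; M⁻¹ = [-1 0 -4; 0 1 5; 0 0 1]
M⁻¹ · (0, -6)ᵀ = (-4, -1)ᵀ

p = (-4, -1)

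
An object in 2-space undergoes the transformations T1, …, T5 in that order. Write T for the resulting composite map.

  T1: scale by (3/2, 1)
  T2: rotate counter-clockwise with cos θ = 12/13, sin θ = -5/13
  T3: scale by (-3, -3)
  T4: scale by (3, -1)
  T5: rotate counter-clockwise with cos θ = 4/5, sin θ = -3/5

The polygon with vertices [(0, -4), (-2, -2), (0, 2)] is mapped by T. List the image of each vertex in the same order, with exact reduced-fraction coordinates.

T1 scale by (3/2, 1): (0, -4) → (0, -4); (-2, -2) → (-3, -2); (0, 2) → (0, 2)
T2 rotate counter-clockwise with cos θ = 12/13, sin θ = -5/13: (0, -4) → (-20/13, -48/13); (-3, -2) → (-46/13, -9/13); (0, 2) → (10/13, 24/13)
T3 scale by (-3, -3): (-20/13, -48/13) → (60/13, 144/13); (-46/13, -9/13) → (138/13, 27/13); (10/13, 24/13) → (-30/13, -72/13)
T4 scale by (3, -1): (60/13, 144/13) → (180/13, -144/13); (138/13, 27/13) → (414/13, -27/13); (-30/13, -72/13) → (-90/13, 72/13)
T5 rotate counter-clockwise with cos θ = 4/5, sin θ = -3/5: (180/13, -144/13) → (288/65, -1116/65); (414/13, -27/13) → (315/13, -270/13); (-90/13, 72/13) → (-144/65, 558/65)

image vertices: (288/65, -1116/65), (315/13, -270/13), (-144/65, 558/65)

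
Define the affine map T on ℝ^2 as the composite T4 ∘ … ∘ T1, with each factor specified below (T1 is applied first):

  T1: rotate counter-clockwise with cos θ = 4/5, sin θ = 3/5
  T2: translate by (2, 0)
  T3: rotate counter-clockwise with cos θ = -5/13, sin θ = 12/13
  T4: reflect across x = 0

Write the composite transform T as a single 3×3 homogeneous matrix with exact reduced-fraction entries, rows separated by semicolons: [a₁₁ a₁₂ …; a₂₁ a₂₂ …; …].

T1 = [4/5 -3/5 0; 3/5 4/5 0; 0 0 1]
T2·T1 = [4/5 -3/5 2; 3/5 4/5 0; 0 0 1]
T3·…·T1 = [-56/65 -33/65 -10/13; 33/65 -56/65 24/13; 0 0 1]
T4·…·T1 = [56/65 33/65 10/13; 33/65 -56/65 24/13; 0 0 1]

T = [56/65 33/65 10/13; 33/65 -56/65 24/13; 0 0 1]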